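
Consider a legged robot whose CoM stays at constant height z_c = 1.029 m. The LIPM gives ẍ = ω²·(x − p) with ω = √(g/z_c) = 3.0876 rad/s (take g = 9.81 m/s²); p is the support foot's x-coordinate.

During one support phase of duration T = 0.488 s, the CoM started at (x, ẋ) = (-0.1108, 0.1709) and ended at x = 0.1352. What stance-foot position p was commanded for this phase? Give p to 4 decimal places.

ωT = 3.0876·0.488 = 1.506749; cosh(ωT) = 2.366833, sinh(ωT) = 2.145204
x(T) = p + (x₀−p)·cosh(ωT) + (ẋ₀/ω)·sinh(ωT) ⇒ p·(1 − cosh) = x(T) − x₀·cosh − (ẋ₀/ω)·sinh
numerator   = 0.1352 − (-0.1108)·2.366833 − (0.1709/3.0876)·2.145204 = 0.278707
denominator = 1 − 2.366833 = -1.366833
p = 0.278707 / -1.366833 = -0.2039

p = -0.2039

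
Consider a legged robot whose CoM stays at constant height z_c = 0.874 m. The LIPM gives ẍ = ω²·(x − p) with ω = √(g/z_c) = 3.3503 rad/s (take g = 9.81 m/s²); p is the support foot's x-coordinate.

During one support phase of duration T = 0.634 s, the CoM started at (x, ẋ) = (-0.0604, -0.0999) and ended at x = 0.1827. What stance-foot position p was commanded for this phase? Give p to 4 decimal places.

ωT = 3.3503·0.634 = 2.124090; cosh(ωT) = 4.242412, sinh(ωT) = 4.122871
x(T) = p + (x₀−p)·cosh(ωT) + (ẋ₀/ω)·sinh(ωT) ⇒ p·(1 − cosh) = x(T) − x₀·cosh − (ẋ₀/ω)·sinh
numerator   = 0.1827 − (-0.0604)·4.242412 − (-0.0999/3.3503)·4.122871 = 0.561878
denominator = 1 − 4.242412 = -3.242412
p = 0.561878 / -3.242412 = -0.1733

p = -0.1733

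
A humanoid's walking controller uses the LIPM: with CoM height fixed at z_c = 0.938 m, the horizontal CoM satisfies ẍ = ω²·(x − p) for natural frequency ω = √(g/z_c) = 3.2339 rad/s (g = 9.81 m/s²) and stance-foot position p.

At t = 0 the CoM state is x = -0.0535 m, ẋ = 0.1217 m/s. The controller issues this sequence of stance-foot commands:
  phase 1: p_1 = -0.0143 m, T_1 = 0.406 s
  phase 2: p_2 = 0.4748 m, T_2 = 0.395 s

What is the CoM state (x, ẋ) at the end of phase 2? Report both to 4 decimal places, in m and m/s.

x = -0.4840, ẋ = -2.6410

phase 1: p=-0.0143, T=0.406, ωT=1.312963, cosh=1.993097, sinh=1.724076; start (x,ẋ)=(-0.053500, 0.121700) → end (x,ẋ)=(-0.027548, 0.024001)
phase 2: p=0.4748, T=0.395, ωT=1.277391, cosh=1.933015, sinh=1.654251; start (x,ẋ)=(-0.027548, 0.024001) → end (x,ẋ)=(-0.483969, -2.641009)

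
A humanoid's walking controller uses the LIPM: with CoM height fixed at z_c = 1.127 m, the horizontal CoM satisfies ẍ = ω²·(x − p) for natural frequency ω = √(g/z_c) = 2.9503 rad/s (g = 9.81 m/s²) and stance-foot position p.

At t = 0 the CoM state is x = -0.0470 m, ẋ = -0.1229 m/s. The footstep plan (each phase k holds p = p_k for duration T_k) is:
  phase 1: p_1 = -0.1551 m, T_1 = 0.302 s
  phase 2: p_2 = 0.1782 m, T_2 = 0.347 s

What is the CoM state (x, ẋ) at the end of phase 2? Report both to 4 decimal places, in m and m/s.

x = -0.1091, ẋ = -0.5595

phase 1: p=-0.1551, T=0.302, ωT=0.890991, cosh=1.423896, sinh=1.013647; start (x,ẋ)=(-0.047000, -0.122900) → end (x,ẋ)=(-0.043402, 0.148283)
phase 2: p=0.1782, T=0.347, ωT=1.023754, cosh=1.571434, sinh=1.212191; start (x,ẋ)=(-0.043402, 0.148283) → end (x,ẋ)=(-0.109108, -0.559504)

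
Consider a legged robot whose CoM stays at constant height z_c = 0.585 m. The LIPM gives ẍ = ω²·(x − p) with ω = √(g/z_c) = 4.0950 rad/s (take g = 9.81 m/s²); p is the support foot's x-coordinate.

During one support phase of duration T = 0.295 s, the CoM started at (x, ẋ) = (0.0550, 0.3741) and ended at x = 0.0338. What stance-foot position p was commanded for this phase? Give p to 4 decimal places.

p = 0.2500

ωT = 4.0950·0.295 = 1.208025; cosh(ωT) = 1.822827, sinh(ωT) = 1.524041
x(T) = p + (x₀−p)·cosh(ωT) + (ẋ₀/ω)·sinh(ωT) ⇒ p·(1 − cosh) = x(T) − x₀·cosh − (ẋ₀/ω)·sinh
numerator   = 0.0338 − (0.0550)·1.822827 − (0.3741/4.0950)·1.524041 = -0.205685
denominator = 1 − 1.822827 = -0.822827
p = -0.205685 / -0.822827 = 0.2500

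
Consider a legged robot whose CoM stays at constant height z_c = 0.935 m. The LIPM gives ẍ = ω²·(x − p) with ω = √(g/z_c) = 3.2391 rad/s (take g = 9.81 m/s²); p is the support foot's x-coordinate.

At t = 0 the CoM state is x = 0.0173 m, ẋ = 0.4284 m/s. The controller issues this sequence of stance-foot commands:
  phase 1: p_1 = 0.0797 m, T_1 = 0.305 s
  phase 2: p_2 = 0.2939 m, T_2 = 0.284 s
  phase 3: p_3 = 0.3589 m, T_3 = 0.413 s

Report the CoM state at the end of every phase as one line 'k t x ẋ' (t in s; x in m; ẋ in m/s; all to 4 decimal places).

1 0.3050 0.1373 0.4212
2 0.5890 0.2034 0.0770
3 1.0020 0.0845 -0.7365

phase 1: p=0.0797, T=0.305, ωT=0.987926, cosh=1.529003, sinh=1.156654; start (x,ẋ)=(0.017300, 0.428400) → end (x,ẋ)=(0.137268, 0.421242)
phase 2: p=0.2939, T=0.284, ωT=0.919904, cosh=1.453804, sinh=1.055247; start (x,ẋ)=(0.137268, 0.421242) → end (x,ẋ)=(0.203422, 0.077028)
phase 3: p=0.3589, T=0.413, ωT=1.337748, cosh=2.036445, sinh=1.774009; start (x,ẋ)=(0.203422, 0.077028) → end (x,ẋ)=(0.084464, -0.736544)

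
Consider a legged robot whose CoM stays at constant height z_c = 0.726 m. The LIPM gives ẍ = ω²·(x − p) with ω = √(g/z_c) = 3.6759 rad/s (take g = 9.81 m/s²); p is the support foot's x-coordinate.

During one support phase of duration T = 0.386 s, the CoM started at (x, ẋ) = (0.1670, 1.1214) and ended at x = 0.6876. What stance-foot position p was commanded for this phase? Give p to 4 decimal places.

ωT = 3.6759·0.386 = 1.418897; cosh(ωT) = 2.187271, sinh(ωT) = 1.945290
x(T) = p + (x₀−p)·cosh(ωT) + (ẋ₀/ω)·sinh(ωT) ⇒ p·(1 − cosh) = x(T) − x₀·cosh − (ẋ₀/ω)·sinh
numerator   = 0.6876 − (0.1670)·2.187271 − (1.1214/3.6759)·1.945290 = -0.271120
denominator = 1 − 2.187271 = -1.187271
p = -0.271120 / -1.187271 = 0.2284

p = 0.2284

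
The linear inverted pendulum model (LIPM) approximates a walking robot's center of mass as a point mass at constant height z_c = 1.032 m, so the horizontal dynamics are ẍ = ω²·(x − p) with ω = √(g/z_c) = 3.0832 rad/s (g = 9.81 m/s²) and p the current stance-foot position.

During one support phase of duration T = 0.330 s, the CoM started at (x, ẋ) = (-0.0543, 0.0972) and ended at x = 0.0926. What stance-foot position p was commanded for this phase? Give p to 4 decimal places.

p = -0.2476

ωT = 3.0832·0.330 = 1.017456; cosh(ωT) = 1.563831, sinh(ωT) = 1.202318
x(T) = p + (x₀−p)·cosh(ωT) + (ẋ₀/ω)·sinh(ωT) ⇒ p·(1 − cosh) = x(T) − x₀·cosh − (ẋ₀/ω)·sinh
numerator   = 0.0926 − (-0.0543)·1.563831 − (0.0972/3.0832)·1.202318 = 0.139612
denominator = 1 − 1.563831 = -0.563831
p = 0.139612 / -0.563831 = -0.2476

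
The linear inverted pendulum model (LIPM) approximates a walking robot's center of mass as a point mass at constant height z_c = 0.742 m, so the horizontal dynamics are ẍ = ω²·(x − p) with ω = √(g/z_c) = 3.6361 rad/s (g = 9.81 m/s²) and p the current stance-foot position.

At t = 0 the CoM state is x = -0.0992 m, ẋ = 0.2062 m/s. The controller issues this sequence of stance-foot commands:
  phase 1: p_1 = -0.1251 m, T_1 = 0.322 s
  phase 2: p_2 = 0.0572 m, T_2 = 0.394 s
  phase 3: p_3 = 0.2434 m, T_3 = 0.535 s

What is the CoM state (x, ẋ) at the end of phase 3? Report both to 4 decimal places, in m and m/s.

x = 0.8078, ẋ = 2.1728

phase 1: p=-0.1251, T=0.322, ωT=1.170824, cosh=1.767380, sinh=1.457269; start (x,ẋ)=(-0.099200, 0.206200) → end (x,ẋ)=(0.003316, 0.501672)
phase 2: p=0.0572, T=0.394, ωT=1.432623, cosh=2.214179, sinh=1.975497; start (x,ẋ)=(0.003316, 0.501672) → end (x,ẋ)=(0.210449, 0.723734)
phase 3: p=0.2434, T=0.535, ωT=1.945314, cosh=3.569384, sinh=3.426441; start (x,ẋ)=(0.210449, 0.723734) → end (x,ẋ)=(0.807790, 2.172756)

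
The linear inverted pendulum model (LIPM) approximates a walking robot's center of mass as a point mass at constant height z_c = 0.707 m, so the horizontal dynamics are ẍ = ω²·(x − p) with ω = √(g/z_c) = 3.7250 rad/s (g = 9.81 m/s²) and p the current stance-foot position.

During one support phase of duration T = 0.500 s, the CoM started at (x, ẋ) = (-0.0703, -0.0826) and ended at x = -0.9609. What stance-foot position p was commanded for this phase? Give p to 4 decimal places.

ωT = 3.7250·0.500 = 1.862500; cosh(ωT) = 3.297550, sinh(ωT) = 3.142266
x(T) = p + (x₀−p)·cosh(ωT) + (ẋ₀/ω)·sinh(ωT) ⇒ p·(1 − cosh) = x(T) − x₀·cosh − (ẋ₀/ω)·sinh
numerator   = -0.9609 − (-0.0703)·3.297550 − (-0.0826/3.7250)·3.142266 = -0.659404
denominator = 1 − 3.297550 = -2.297550
p = -0.659404 / -2.297550 = 0.2870

p = 0.2870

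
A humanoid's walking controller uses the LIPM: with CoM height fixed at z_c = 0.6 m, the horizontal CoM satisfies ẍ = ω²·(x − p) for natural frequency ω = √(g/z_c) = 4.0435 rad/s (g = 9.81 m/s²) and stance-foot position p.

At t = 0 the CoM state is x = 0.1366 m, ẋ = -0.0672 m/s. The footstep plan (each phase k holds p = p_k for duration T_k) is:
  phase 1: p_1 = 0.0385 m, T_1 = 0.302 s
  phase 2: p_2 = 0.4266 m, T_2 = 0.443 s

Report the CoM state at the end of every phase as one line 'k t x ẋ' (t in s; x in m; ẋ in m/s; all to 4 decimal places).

phase 1: p=0.0385, T=0.302, ωT=1.221137, cosh=1.842968, sinh=1.548073; start (x,ẋ)=(0.136600, -0.067200) → end (x,ẋ)=(0.193567, 0.490223)
phase 2: p=0.4266, T=0.443, ωT=1.791270, cosh=3.081908, sinh=2.915159; start (x,ẋ)=(0.193567, 0.490223) → end (x,ẋ)=(0.061841, -1.236039)

1 0.3020 0.1936 0.4902
2 0.7450 0.0618 -1.2360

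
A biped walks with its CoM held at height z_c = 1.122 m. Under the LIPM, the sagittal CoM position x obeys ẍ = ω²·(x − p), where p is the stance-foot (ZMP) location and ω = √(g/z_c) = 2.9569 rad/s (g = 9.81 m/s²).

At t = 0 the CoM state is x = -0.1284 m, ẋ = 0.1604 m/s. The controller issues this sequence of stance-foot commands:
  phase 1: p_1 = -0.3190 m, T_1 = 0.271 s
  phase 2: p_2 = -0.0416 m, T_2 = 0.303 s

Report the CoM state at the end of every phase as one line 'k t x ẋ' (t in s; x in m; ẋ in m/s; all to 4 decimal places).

1 0.2710 -0.0156 0.7162
2 0.5740 0.2428 1.1019

phase 1: p=-0.3190, T=0.271, ωT=0.801320, cosh=1.338608, sinh=0.889872; start (x,ẋ)=(-0.128400, 0.160400) → end (x,ẋ)=(-0.015589, 0.716231)
phase 2: p=-0.0416, T=0.303, ωT=0.895941, cosh=1.428931, sinh=1.020708; start (x,ẋ)=(-0.015589, 0.716231) → end (x,ẋ)=(0.242807, 1.101949)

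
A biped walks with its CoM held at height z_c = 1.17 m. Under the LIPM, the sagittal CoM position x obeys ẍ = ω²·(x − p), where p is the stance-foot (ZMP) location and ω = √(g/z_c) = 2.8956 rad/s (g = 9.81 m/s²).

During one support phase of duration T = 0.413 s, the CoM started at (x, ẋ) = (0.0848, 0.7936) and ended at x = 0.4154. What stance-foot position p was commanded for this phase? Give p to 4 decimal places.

p = 0.1856

ωT = 2.8956·0.413 = 1.195883; cosh(ωT) = 1.804456, sinh(ωT) = 1.502019
x(T) = p + (x₀−p)·cosh(ωT) + (ẋ₀/ω)·sinh(ωT) ⇒ p·(1 − cosh) = x(T) − x₀·cosh − (ẋ₀/ω)·sinh
numerator   = 0.4154 − (0.0848)·1.804456 − (0.7936/2.8956)·1.502019 = -0.149278
denominator = 1 − 1.804456 = -0.804456
p = -0.149278 / -0.804456 = 0.1856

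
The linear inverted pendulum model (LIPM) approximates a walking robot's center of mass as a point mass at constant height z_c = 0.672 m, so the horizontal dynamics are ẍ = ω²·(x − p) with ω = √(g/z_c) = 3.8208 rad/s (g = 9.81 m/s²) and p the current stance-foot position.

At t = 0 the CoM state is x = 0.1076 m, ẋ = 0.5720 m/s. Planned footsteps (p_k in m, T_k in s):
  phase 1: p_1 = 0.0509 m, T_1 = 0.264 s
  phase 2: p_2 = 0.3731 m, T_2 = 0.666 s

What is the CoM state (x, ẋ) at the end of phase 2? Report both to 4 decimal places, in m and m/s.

phase 1: p=0.0509, T=0.264, ωT=1.008691, cosh=1.553353, sinh=1.188657; start (x,ẋ)=(0.107600, 0.572000) → end (x,ẋ)=(0.316925, 1.146028)
phase 2: p=0.3731, T=0.666, ωT=2.544653, cosh=6.408652, sinh=6.330152; start (x,ẋ)=(0.316925, 1.146028) → end (x,ẋ)=(1.911789, 5.985837)

x = 1.9118, ẋ = 5.9858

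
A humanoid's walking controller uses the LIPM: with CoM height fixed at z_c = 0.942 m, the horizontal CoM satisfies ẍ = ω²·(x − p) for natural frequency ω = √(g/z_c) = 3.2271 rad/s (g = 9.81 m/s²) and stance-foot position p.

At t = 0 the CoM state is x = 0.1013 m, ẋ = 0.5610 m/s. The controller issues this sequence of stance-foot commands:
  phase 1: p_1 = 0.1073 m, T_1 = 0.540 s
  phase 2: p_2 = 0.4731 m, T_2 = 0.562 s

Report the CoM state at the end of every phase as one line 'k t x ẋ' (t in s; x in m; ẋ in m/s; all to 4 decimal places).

1 0.5400 0.5709 1.5978
2 1.1020 2.2589 5.9721

phase 1: p=0.1073, T=0.540, ωT=1.742634, cosh=2.943714, sinh=2.768656; start (x,ẋ)=(0.101300, 0.561000) → end (x,ẋ)=(0.570942, 1.597815)
phase 2: p=0.4731, T=0.562, ωT=1.813630, cosh=3.147866, sinh=2.984804; start (x,ẋ)=(0.570942, 1.597815) → end (x,ẋ)=(2.258941, 5.972144)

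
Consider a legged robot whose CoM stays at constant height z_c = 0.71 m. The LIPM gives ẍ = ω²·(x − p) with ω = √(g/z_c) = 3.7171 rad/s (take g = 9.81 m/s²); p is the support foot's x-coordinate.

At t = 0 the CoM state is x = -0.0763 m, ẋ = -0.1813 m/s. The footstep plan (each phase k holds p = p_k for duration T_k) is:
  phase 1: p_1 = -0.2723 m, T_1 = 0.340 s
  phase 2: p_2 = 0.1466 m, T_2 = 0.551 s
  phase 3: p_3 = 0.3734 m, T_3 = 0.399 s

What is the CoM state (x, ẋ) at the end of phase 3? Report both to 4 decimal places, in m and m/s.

x = 1.5873, ẋ = 4.7415

phase 1: p=-0.2723, T=0.340, ωT=1.263814, cosh=1.910734, sinh=1.628159; start (x,ẋ)=(-0.076300, -0.181300) → end (x,ẋ)=(0.022791, 0.839782)
phase 2: p=0.1466, T=0.551, ωT=2.048122, cosh=3.941152, sinh=3.812175; start (x,ẋ)=(0.022791, 0.839782) → end (x,ẋ)=(0.519912, 1.555306)
phase 3: p=0.3734, T=0.399, ωT=1.483123, cosh=2.316807, sinh=2.089879; start (x,ẋ)=(0.519912, 1.555306) → end (x,ẋ)=(1.587285, 4.741491)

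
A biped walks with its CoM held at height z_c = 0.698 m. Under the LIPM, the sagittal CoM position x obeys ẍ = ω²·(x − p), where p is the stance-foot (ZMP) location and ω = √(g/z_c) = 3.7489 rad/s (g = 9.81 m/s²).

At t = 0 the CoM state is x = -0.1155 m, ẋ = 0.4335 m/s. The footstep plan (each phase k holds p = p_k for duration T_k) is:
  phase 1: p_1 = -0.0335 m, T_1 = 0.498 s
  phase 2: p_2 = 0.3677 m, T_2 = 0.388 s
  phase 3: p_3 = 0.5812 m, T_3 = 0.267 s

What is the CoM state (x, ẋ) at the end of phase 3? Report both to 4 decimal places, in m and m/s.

phase 1: p=-0.0335, T=0.498, ωT=1.866952, cosh=3.311573, sinh=3.156979; start (x,ẋ)=(-0.115500, 0.433500) → end (x,ẋ)=(0.060005, 0.465081)
phase 2: p=0.3677, T=0.388, ωT=1.454573, cosh=2.258078, sinh=2.024578; start (x,ẋ)=(0.060005, 0.465081) → end (x,ẋ)=(-0.075935, -1.285199)
phase 3: p=0.5812, T=0.267, ωT=1.000956, cosh=1.544205, sinh=1.176677; start (x,ẋ)=(-0.075935, -1.285199) → end (x,ẋ)=(-0.836940, -4.883394)

x = -0.8369, ẋ = -4.8834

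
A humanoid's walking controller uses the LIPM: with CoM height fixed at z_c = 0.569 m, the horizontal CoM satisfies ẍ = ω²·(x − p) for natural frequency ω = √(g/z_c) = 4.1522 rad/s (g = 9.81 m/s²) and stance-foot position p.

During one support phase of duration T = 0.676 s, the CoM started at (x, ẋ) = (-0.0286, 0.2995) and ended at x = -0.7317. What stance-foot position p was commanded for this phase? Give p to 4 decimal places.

p = 0.1490

ωT = 4.1522·0.676 = 2.806887; cosh(ωT) = 8.309344, sinh(ωT) = 8.248951
x(T) = p + (x₀−p)·cosh(ωT) + (ẋ₀/ω)·sinh(ωT) ⇒ p·(1 − cosh) = x(T) − x₀·cosh − (ẋ₀/ω)·sinh
numerator   = -0.7317 − (-0.0286)·8.309344 − (0.2995/4.1522)·8.248951 = -1.089053
denominator = 1 − 8.309344 = -7.309344
p = -1.089053 / -7.309344 = 0.1490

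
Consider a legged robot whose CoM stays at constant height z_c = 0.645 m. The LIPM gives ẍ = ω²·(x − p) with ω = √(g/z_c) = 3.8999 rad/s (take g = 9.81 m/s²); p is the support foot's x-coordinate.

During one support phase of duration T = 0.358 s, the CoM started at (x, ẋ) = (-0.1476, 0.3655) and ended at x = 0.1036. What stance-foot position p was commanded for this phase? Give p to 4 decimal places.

ωT = 3.8999·0.358 = 1.396164; cosh(ωT) = 2.143610, sinh(ωT) = 1.896065
x(T) = p + (x₀−p)·cosh(ωT) + (ẋ₀/ω)·sinh(ωT) ⇒ p·(1 − cosh) = x(T) − x₀·cosh − (ẋ₀/ω)·sinh
numerator   = 0.1036 − (-0.1476)·2.143610 − (0.3655/3.8999)·1.896065 = 0.242297
denominator = 1 − 2.143610 = -1.143610
p = 0.242297 / -1.143610 = -0.2119

p = -0.2119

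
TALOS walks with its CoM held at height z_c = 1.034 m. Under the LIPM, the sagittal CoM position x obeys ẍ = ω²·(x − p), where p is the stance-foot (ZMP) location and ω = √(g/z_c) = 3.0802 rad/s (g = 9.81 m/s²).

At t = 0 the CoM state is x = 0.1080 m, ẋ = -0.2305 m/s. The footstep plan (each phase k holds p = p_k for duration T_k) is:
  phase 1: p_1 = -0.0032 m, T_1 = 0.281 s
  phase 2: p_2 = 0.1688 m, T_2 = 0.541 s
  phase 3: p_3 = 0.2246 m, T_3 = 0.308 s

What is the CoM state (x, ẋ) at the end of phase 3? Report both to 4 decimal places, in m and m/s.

x = -0.4466, ẋ = -1.9796

phase 1: p=-0.0032, T=0.281, ωT=0.865536, cosh=1.398553, sinh=0.977727; start (x,ẋ)=(0.108000, -0.230500) → end (x,ẋ)=(0.079153, 0.012523)
phase 2: p=0.1688, T=0.541, ωT=1.666388, cosh=2.740972, sinh=2.552044; start (x,ẋ)=(0.079153, 0.012523) → end (x,ẋ)=(-0.066544, -0.670372)
phase 3: p=0.2246, T=0.308, ωT=0.948702, cosh=1.484799, sinh=1.097556; start (x,ẋ)=(-0.066544, -0.670372) → end (x,ẋ)=(-0.446562, -1.979637)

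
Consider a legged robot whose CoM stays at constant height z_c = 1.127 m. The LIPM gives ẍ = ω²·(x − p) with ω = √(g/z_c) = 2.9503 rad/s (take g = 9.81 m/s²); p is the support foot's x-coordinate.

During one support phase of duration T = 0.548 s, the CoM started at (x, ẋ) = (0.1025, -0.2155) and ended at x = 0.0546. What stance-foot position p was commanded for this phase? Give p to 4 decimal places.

ωT = 2.9503·0.548 = 1.616764; cosh(ωT) = 2.617654, sinh(ωT) = 2.419113
x(T) = p + (x₀−p)·cosh(ωT) + (ẋ₀/ω)·sinh(ωT) ⇒ p·(1 − cosh) = x(T) − x₀·cosh − (ẋ₀/ω)·sinh
numerator   = 0.0546 − (0.1025)·2.617654 − (-0.2155/2.9503)·2.419113 = -0.037009
denominator = 1 − 2.617654 = -1.617654
p = -0.037009 / -1.617654 = 0.0229

p = 0.0229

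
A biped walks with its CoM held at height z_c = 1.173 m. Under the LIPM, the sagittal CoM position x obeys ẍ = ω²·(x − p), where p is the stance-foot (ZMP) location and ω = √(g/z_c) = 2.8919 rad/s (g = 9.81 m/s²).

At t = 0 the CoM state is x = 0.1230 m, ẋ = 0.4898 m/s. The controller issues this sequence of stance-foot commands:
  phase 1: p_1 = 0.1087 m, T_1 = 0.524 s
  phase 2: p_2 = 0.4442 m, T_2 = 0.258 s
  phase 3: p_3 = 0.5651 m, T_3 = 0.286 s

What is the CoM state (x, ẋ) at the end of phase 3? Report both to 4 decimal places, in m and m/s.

phase 1: p=0.1087, T=0.524, ωT=1.515356, cosh=2.385385, sinh=2.165655; start (x,ẋ)=(0.123000, 0.489800) → end (x,ẋ)=(0.509607, 1.257920)
phase 2: p=0.4442, T=0.258, ωT=0.746110, cosh=1.291494, sinh=0.817287; start (x,ẋ)=(0.509607, 1.257920) → end (x,ẋ)=(0.884177, 1.779187)
phase 3: p=0.5651, T=0.286, ωT=0.827083, cosh=1.361981, sinh=0.924658; start (x,ẋ)=(0.884177, 1.779187) → end (x,ẋ)=(1.568555, 3.276438)

x = 1.5686, ẋ = 3.2764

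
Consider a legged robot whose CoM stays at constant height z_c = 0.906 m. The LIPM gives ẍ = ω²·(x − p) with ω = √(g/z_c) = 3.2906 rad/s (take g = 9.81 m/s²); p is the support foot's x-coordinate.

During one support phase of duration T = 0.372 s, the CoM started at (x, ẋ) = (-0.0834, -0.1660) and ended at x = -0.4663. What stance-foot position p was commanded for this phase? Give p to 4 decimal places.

ωT = 3.2906·0.372 = 1.224103; cosh(ωT) = 1.847568, sinh(ωT) = 1.553547
x(T) = p + (x₀−p)·cosh(ωT) + (ẋ₀/ω)·sinh(ωT) ⇒ p·(1 − cosh) = x(T) − x₀·cosh − (ẋ₀/ω)·sinh
numerator   = -0.4663 − (-0.0834)·1.847568 − (-0.1660/3.2906)·1.553547 = -0.233841
denominator = 1 − 1.847568 = -0.847568
p = -0.233841 / -0.847568 = 0.2759

p = 0.2759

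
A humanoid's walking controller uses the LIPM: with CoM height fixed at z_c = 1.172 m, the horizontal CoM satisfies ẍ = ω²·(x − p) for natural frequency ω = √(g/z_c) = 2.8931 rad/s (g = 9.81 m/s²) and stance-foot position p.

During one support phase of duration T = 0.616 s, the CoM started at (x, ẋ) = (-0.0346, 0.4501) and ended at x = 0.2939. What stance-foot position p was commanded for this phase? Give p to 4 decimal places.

p = 0.0241

ωT = 2.8931·0.616 = 1.782150; cosh(ωT) = 3.055446, sinh(ωT) = 2.887170
x(T) = p + (x₀−p)·cosh(ωT) + (ẋ₀/ω)·sinh(ωT) ⇒ p·(1 − cosh) = x(T) − x₀·cosh − (ẋ₀/ω)·sinh
numerator   = 0.2939 − (-0.0346)·3.055446 − (0.4501/2.8931)·2.887170 = -0.049559
denominator = 1 − 3.055446 = -2.055446
p = -0.049559 / -2.055446 = 0.0241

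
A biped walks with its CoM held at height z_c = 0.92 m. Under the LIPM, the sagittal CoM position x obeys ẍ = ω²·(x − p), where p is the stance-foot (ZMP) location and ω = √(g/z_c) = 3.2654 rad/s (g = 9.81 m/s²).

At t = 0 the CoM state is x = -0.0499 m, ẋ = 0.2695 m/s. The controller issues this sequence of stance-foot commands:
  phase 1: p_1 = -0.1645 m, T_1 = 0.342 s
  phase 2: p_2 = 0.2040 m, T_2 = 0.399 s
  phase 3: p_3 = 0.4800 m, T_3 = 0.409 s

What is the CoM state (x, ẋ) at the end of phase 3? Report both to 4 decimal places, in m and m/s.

phase 1: p=-0.1645, T=0.342, ωT=1.116767, cosh=1.691149, sinh=1.363812; start (x,ẋ)=(-0.049900, 0.269500) → end (x,ẋ)=(0.141864, 0.966123)
phase 2: p=0.2040, T=0.399, ωT=1.302895, cosh=1.975839, sinh=1.704095; start (x,ẋ)=(0.141864, 0.966123) → end (x,ẋ)=(0.585414, 1.563144)
phase 3: p=0.4800, T=0.409, ωT=1.335549, cosh=2.032548, sinh=1.769534; start (x,ẋ)=(0.585414, 1.563144) → end (x,ẋ)=(1.541333, 3.786270)

x = 1.5413, ẋ = 3.7863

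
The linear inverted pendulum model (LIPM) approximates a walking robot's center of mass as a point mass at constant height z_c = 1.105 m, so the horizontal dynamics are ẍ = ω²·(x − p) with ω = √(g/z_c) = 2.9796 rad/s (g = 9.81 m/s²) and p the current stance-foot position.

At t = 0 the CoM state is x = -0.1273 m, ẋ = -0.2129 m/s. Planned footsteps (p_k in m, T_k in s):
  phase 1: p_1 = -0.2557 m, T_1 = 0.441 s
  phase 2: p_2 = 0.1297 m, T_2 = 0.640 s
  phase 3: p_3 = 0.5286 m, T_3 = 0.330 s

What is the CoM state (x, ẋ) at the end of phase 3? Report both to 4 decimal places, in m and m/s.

phase 1: p=-0.2557, T=0.441, ωT=1.314004, cosh=1.994892, sinh=1.726150; start (x,ẋ)=(-0.127300, -0.212900) → end (x,ẋ)=(-0.122894, 0.235679)
phase 2: p=0.1297, T=0.640, ωT=1.906944, cosh=3.440508, sinh=3.291975; start (x,ẋ)=(-0.122894, 0.235679) → end (x,ẋ)=(-0.478964, -1.666777)
phase 3: p=0.5286, T=0.330, ωT=0.983268, cosh=1.523632, sinh=1.149546; start (x,ẋ)=(-0.478964, -1.666777) → end (x,ẋ)=(-1.649608, -5.990648)

x = -1.6496, ẋ = -5.9906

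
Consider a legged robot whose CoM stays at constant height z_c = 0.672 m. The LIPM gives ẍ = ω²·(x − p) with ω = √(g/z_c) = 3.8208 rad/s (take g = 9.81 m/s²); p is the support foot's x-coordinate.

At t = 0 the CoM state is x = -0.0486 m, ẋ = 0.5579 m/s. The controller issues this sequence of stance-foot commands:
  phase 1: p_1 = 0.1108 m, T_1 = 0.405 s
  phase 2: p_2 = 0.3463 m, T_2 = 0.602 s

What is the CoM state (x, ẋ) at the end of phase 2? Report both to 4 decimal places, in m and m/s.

x = -1.1571, ẋ = -5.6289

phase 1: p=0.1108, T=0.405, ωT=1.547424, cosh=2.456072, sinh=2.243277; start (x,ẋ)=(-0.048600, 0.557900) → end (x,ẋ)=(0.046858, 0.004007)
phase 2: p=0.3463, T=0.602, ωT=2.300122, cosh=5.037821, sinh=4.937574; start (x,ẋ)=(0.046858, 0.004007) → end (x,ẋ)=(-1.157058, -5.628937)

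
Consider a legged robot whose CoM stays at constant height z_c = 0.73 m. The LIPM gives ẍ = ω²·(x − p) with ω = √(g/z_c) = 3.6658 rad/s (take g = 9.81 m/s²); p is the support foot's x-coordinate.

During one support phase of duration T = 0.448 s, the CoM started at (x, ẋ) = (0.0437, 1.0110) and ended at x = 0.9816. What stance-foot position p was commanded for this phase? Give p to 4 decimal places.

p = -0.1063

ωT = 3.6658·0.448 = 1.642278; cosh(ωT) = 2.680234, sinh(ωT) = 2.486695
x(T) = p + (x₀−p)·cosh(ωT) + (ẋ₀/ω)·sinh(ωT) ⇒ p·(1 − cosh) = x(T) − x₀·cosh − (ẋ₀/ω)·sinh
numerator   = 0.9816 − (0.0437)·2.680234 − (1.0110/3.6658)·2.486695 = 0.178662
denominator = 1 − 2.680234 = -1.680234
p = 0.178662 / -1.680234 = -0.1063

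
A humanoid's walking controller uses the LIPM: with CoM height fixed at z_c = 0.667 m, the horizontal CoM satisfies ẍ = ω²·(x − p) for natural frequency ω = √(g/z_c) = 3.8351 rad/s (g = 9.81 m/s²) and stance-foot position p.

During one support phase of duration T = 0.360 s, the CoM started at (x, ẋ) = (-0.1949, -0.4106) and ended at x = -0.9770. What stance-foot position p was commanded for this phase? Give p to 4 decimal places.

p = 0.3279

ωT = 3.8351·0.360 = 1.380636; cosh(ωT) = 2.114425, sinh(ωT) = 1.863006
x(T) = p + (x₀−p)·cosh(ωT) + (ẋ₀/ω)·sinh(ωT) ⇒ p·(1 − cosh) = x(T) − x₀·cosh − (ẋ₀/ω)·sinh
numerator   = -0.9770 − (-0.1949)·2.114425 − (-0.4106/3.8351)·1.863006 = -0.365438
denominator = 1 − 2.114425 = -1.114425
p = -0.365438 / -1.114425 = 0.3279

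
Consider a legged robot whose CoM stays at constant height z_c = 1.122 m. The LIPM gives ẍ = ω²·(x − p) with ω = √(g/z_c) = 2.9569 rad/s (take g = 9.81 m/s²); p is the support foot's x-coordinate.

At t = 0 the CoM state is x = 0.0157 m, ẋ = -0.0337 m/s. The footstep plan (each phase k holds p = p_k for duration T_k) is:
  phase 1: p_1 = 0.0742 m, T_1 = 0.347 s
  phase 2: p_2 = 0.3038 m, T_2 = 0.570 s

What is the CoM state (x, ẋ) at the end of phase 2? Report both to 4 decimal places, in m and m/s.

x = -0.8644, ẋ = -3.3191

phase 1: p=0.0742, T=0.347, ωT=1.026044, cosh=1.574215, sinh=1.215793; start (x,ẋ)=(0.015700, -0.033700) → end (x,ẋ)=(-0.031748, -0.263357)
phase 2: p=0.3038, T=0.570, ωT=1.685433, cosh=2.790075, sinh=2.604711; start (x,ẋ)=(-0.031748, -0.263357) → end (x,ẋ)=(-0.864394, -3.319134)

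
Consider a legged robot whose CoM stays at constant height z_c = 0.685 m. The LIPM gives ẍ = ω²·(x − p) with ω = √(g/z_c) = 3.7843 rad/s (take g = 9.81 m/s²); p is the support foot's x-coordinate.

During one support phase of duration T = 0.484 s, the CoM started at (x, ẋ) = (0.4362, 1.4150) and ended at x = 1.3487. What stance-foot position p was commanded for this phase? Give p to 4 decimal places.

p = 0.5383

ωT = 3.7843·0.484 = 1.831601; cosh(ωT) = 3.202017, sinh(ωT) = 3.041860
x(T) = p + (x₀−p)·cosh(ωT) + (ẋ₀/ω)·sinh(ωT) ⇒ p·(1 − cosh) = x(T) − x₀·cosh − (ẋ₀/ω)·sinh
numerator   = 1.3487 − (0.4362)·3.202017 − (1.4150/3.7843)·3.041860 = -1.185411
denominator = 1 − 3.202017 = -2.202017
p = -1.185411 / -2.202017 = 0.5383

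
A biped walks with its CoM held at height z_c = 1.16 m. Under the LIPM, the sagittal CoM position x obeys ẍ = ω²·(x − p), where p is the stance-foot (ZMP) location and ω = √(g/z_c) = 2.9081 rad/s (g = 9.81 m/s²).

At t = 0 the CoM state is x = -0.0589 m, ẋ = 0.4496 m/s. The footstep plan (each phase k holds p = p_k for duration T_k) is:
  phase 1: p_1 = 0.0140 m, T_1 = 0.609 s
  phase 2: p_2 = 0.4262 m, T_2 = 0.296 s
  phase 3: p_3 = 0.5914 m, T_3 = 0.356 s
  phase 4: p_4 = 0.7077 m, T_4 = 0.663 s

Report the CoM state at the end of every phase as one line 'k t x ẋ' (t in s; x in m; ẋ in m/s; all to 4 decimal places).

phase 1: p=0.0140, T=0.609, ωT=1.771033, cosh=3.023539, sinh=2.853382; start (x,ẋ)=(-0.058900, 0.449600) → end (x,ẋ)=(0.234724, 0.754465)
phase 2: p=0.4262, T=0.296, ωT=0.860798, cosh=1.393936, sinh=0.971111; start (x,ẋ)=(0.234724, 0.754465) → end (x,ẋ)=(0.411236, 0.510931)
phase 3: p=0.5914, T=0.356, ωT=1.035284, cosh=1.585515, sinh=1.230390; start (x,ẋ)=(0.411236, 0.510931) → end (x,ẋ)=(0.521918, 0.165446)
phase 4: p=0.7077, T=0.663, ωT=1.928070, cosh=3.510828, sinh=3.365400; start (x,ẋ)=(0.521918, 0.165446) → end (x,ẋ)=(0.246913, -1.237384)

1 0.6090 0.2347 0.7545
2 0.9050 0.4112 0.5109
3 1.2610 0.5219 0.1654
4 1.9240 0.2469 -1.2374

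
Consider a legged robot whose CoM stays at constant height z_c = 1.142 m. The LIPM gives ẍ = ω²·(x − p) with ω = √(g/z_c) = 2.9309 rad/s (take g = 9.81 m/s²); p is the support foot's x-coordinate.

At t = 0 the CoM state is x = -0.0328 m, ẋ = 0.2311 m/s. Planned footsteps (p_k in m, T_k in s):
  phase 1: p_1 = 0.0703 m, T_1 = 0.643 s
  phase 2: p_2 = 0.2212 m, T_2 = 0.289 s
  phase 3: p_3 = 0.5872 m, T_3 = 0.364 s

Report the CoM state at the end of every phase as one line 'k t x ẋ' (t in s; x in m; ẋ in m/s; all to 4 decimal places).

phase 1: p=0.0703, T=0.643, ωT=1.884569, cosh=3.367704, sinh=3.215810; start (x,ẋ)=(-0.032800, 0.231100) → end (x,ẋ)=(-0.023345, -0.193463)
phase 2: p=0.2212, T=0.289, ωT=0.847030, cosh=1.380697, sinh=0.952011; start (x,ẋ)=(-0.023345, -0.193463) → end (x,ẋ)=(-0.179284, -0.949457)
phase 3: p=0.5872, T=0.364, ωT=1.066848, cosh=1.625148, sinh=1.281056; start (x,ẋ)=(-0.179284, -0.949457) → end (x,ẋ)=(-1.073444, -4.420883)

1 0.6430 -0.0233 -0.1935
2 0.9320 -0.1793 -0.9495
3 1.2960 -1.0734 -4.4209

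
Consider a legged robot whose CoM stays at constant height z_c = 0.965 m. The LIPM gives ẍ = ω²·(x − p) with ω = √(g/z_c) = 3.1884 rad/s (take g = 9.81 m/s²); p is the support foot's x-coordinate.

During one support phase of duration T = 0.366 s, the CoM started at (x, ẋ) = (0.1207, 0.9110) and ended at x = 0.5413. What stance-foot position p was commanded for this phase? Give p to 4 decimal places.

p = 0.1126

ωT = 3.1884·0.366 = 1.166954; cosh(ωT) = 1.761754, sinh(ωT) = 1.450441
x(T) = p + (x₀−p)·cosh(ωT) + (ẋ₀/ω)·sinh(ωT) ⇒ p·(1 − cosh) = x(T) − x₀·cosh − (ẋ₀/ω)·sinh
numerator   = 0.5413 − (0.1207)·1.761754 − (0.9110/3.1884)·1.450441 = -0.085768
denominator = 1 − 1.761754 = -0.761754
p = -0.085768 / -0.761754 = 0.1126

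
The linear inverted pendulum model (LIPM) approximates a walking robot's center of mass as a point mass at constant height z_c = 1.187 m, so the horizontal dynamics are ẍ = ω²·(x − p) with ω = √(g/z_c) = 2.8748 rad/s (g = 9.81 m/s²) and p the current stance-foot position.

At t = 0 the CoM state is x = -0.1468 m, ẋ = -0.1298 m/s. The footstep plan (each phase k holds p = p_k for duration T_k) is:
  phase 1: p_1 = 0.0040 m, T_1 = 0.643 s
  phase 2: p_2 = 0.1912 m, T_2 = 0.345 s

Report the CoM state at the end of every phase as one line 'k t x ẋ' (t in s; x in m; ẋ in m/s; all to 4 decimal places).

1 0.6430 -0.6265 -1.7647
2 0.9880 -1.7764 -5.4391

phase 1: p=0.0040, T=0.643, ωT=1.848496, cosh=3.253869, sinh=3.096395; start (x,ẋ)=(-0.146800, -0.129800) → end (x,ẋ)=(-0.626489, -1.764701)
phase 2: p=0.1912, T=0.345, ωT=0.991806, cosh=1.533503, sinh=1.162597; start (x,ẋ)=(-0.626489, -1.764701) → end (x,ẋ)=(-1.776390, -5.439079)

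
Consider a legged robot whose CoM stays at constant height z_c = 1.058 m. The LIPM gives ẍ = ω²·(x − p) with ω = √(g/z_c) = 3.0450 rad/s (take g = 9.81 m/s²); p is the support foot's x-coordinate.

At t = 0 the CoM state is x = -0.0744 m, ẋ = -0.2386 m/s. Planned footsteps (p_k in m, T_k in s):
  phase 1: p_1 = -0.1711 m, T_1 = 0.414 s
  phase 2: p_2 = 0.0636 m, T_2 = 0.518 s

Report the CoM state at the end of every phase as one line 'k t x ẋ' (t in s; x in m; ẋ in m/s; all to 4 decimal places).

phase 1: p=-0.1711, T=0.414, ωT=1.260630, cosh=1.905559, sinh=1.622084; start (x,ẋ)=(-0.074400, -0.238600) → end (x,ẋ)=(-0.113936, 0.022959)
phase 2: p=0.0636, T=0.518, ωT=1.577310, cosh=2.524222, sinh=2.317692; start (x,ẋ)=(-0.113936, 0.022959) → end (x,ẋ)=(-0.367064, -1.194982)

1 0.4140 -0.1139 0.0230
2 0.9320 -0.3671 -1.1950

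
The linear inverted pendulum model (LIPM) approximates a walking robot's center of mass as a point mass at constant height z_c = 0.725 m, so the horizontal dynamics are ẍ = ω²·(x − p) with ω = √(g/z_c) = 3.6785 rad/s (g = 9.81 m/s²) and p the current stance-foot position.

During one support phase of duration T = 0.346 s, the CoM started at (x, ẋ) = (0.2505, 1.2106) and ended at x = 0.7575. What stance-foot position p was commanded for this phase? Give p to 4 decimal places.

ωT = 3.6785·0.346 = 1.272761; cosh(ωT) = 1.925377, sinh(ωT) = 1.645320
x(T) = p + (x₀−p)·cosh(ωT) + (ẋ₀/ω)·sinh(ωT) ⇒ p·(1 − cosh) = x(T) − x₀·cosh − (ẋ₀/ω)·sinh
numerator   = 0.7575 − (0.2505)·1.925377 − (1.2106/3.6785)·1.645320 = -0.266284
denominator = 1 − 1.925377 = -0.925377
p = -0.266284 / -0.925377 = 0.2878

p = 0.2878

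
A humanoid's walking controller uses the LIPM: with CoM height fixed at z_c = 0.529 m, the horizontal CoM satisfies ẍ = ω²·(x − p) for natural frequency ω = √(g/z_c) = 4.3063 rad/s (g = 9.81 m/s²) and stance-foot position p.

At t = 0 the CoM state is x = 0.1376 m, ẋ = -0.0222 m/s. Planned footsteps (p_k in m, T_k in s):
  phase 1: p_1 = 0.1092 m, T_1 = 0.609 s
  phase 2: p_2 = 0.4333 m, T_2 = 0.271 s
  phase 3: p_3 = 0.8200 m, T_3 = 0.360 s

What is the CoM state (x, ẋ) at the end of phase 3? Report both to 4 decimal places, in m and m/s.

x = -0.1732, ẋ = -3.8321

phase 1: p=0.1092, T=0.609, ωT=2.622537, cosh=6.921615, sinh=6.848996; start (x,ẋ)=(0.137600, -0.022200) → end (x,ẋ)=(0.270466, 0.683965)
phase 2: p=0.4333, T=0.271, ωT=1.167007, cosh=1.761831, sinh=1.450534; start (x,ẋ)=(0.270466, 0.683965) → end (x,ẋ)=(0.376800, 0.187897)
phase 3: p=0.8200, T=0.360, ωT=1.550268, cosh=2.462462, sinh=2.250271; start (x,ẋ)=(0.376800, 0.187897) → end (x,ẋ)=(-0.173177, -3.832069)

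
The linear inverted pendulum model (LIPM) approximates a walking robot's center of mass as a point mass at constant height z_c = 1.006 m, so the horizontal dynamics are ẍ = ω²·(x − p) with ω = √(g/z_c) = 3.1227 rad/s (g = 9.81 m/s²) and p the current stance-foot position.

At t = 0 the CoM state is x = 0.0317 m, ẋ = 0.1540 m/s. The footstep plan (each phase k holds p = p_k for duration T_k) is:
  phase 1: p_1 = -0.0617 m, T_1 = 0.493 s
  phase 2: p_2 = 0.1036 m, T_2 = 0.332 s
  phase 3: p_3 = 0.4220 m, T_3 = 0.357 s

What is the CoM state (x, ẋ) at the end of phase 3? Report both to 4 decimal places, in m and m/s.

phase 1: p=-0.0617, T=0.493, ωT=1.539491, cosh=2.438354, sinh=2.223863; start (x,ẋ)=(0.031700, 0.154000) → end (x,ẋ)=(0.275715, 1.024119)
phase 2: p=0.1036, T=0.332, ωT=1.036736, cosh=1.587304, sinh=1.232694; start (x,ẋ)=(0.275715, 1.024119) → end (x,ẋ)=(0.781072, 2.288116)
phase 3: p=0.4220, T=0.357, ωT=1.114804, cosh=1.688475, sinh=1.360495; start (x,ẋ)=(0.781072, 2.288116) → end (x,ẋ)=(2.025169, 5.388917)

x = 2.0252, ẋ = 5.3889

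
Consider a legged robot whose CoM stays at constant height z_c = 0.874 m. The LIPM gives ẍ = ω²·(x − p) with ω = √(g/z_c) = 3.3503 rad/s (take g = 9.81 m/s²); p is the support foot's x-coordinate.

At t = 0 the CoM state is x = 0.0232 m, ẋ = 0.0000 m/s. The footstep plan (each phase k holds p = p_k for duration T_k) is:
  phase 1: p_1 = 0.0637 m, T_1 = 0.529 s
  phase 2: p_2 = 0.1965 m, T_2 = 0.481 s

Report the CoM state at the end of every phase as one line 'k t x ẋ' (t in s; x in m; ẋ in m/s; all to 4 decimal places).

1 0.5290 -0.0589 -0.3877
2 1.0100 -0.7471 -3.0681

phase 1: p=0.0637, T=0.529, ωT=1.772309, cosh=3.027182, sinh=2.857241; start (x,ẋ)=(0.023200, 0.000000) → end (x,ẋ)=(-0.058901, -0.387691)
phase 2: p=0.1965, T=0.481, ωT=1.611494, cosh=2.604941, sinh=2.405352; start (x,ẋ)=(-0.058901, -0.387691) → end (x,ẋ)=(-0.747147, -3.068098)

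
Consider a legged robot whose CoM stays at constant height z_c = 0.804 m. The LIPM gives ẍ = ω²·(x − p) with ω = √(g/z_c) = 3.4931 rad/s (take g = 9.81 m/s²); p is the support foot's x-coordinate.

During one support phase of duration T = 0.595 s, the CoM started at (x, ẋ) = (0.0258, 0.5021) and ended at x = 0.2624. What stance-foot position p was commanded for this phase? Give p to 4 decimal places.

p = 0.1333

ωT = 3.4931·0.595 = 2.078394; cosh(ωT) = 4.058379, sinh(ωT) = 3.933249
x(T) = p + (x₀−p)·cosh(ωT) + (ẋ₀/ω)·sinh(ωT) ⇒ p·(1 − cosh) = x(T) − x₀·cosh − (ẋ₀/ω)·sinh
numerator   = 0.2624 − (0.0258)·4.058379 − (0.5021/3.4931)·3.933249 = -0.407673
denominator = 1 − 4.058379 = -3.058379
p = -0.407673 / -3.058379 = 0.1333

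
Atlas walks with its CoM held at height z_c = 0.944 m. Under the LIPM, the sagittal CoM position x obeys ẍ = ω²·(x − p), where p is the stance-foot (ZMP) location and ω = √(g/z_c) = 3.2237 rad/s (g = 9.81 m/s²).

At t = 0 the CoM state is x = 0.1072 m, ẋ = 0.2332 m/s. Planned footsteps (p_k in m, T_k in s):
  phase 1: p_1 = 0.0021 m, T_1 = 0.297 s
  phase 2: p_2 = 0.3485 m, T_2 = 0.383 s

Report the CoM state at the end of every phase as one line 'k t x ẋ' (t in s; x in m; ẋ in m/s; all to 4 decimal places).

1 0.2970 0.2395 0.7248
2 0.6800 0.4990 0.7983

phase 1: p=0.0021, T=0.297, ωT=0.957439, cosh=1.494445, sinh=1.110571; start (x,ẋ)=(0.107200, 0.233200) → end (x,ẋ)=(0.239504, 0.724778)
phase 2: p=0.3485, T=0.383, ωT=1.234677, cosh=1.864099, sinh=1.573170; start (x,ẋ)=(0.239504, 0.724778) → end (x,ẋ)=(0.499014, 0.798293)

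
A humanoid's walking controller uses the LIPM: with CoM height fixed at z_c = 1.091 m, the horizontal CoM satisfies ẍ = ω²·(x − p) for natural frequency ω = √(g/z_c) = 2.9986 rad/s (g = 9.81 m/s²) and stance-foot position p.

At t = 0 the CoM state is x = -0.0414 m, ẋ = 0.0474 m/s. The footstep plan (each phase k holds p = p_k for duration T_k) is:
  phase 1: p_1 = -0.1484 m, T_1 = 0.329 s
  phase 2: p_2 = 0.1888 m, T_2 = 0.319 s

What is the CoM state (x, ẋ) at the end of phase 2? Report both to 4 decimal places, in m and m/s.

x = 0.1204, ẋ = 0.1441

phase 1: p=-0.1484, T=0.329, ωT=0.986539, cosh=1.527401, sinh=1.154536; start (x,ẋ)=(-0.041400, 0.047400) → end (x,ẋ)=(0.033282, 0.442832)
phase 2: p=0.1888, T=0.319, ωT=0.956553, cosh=1.493463, sinh=1.109248; start (x,ẋ)=(0.033282, 0.442832) → end (x,ẋ)=(0.120353, 0.144071)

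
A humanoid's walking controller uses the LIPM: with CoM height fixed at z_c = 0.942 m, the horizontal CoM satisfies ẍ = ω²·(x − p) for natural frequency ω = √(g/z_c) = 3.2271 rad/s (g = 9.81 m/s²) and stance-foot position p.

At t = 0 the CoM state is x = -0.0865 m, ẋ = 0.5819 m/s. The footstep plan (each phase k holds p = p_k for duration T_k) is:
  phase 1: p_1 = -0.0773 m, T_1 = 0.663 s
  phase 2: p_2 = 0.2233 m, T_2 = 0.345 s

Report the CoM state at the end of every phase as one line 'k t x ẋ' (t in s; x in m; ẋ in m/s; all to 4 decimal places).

1 0.6630 0.6384 2.3817
2 1.0080 1.9257 5.8361

phase 1: p=-0.0773, T=0.663, ωT=2.139567, cosh=4.306733, sinh=4.189027; start (x,ẋ)=(-0.086500, 0.581900) → end (x,ẋ)=(0.638430, 2.381719)
phase 2: p=0.2233, T=0.345, ωT=1.113349, cosh=1.686498, sinh=1.358041; start (x,ẋ)=(0.638430, 2.381719) → end (x,ẋ)=(1.925700, 5.836084)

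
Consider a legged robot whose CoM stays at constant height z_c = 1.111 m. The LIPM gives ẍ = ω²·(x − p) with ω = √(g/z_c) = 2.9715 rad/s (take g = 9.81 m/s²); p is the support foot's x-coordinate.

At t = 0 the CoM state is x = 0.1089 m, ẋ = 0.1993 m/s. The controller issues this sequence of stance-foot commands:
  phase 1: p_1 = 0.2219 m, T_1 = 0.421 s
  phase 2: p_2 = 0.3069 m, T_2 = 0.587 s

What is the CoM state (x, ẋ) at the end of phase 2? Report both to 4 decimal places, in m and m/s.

phase 1: p=0.2219, T=0.421, ωT=1.251001, cosh=1.890029, sinh=1.603811; start (x,ẋ)=(0.108900, 0.199300) → end (x,ẋ)=(0.115895, -0.161844)
phase 2: p=0.3069, T=0.587, ωT=1.744270, cosh=2.948249, sinh=2.773477; start (x,ẋ)=(0.115895, -0.161844) → end (x,ẋ)=(-0.407289, -2.051302)

x = -0.4073, ẋ = -2.0513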